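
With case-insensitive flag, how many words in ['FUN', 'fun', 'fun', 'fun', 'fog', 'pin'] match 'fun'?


Case-insensitive matching: compare each word's lowercase form to 'fun'.
  'FUN' -> lower='fun' -> MATCH
  'fun' -> lower='fun' -> MATCH
  'fun' -> lower='fun' -> MATCH
  'fun' -> lower='fun' -> MATCH
  'fog' -> lower='fog' -> no
  'pin' -> lower='pin' -> no
Matches: ['FUN', 'fun', 'fun', 'fun']
Count: 4

4


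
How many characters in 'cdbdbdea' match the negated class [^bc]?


Negated class [^bc] matches any char NOT in {b, c}
Scanning 'cdbdbdea':
  pos 0: 'c' -> no (excluded)
  pos 1: 'd' -> MATCH
  pos 2: 'b' -> no (excluded)
  pos 3: 'd' -> MATCH
  pos 4: 'b' -> no (excluded)
  pos 5: 'd' -> MATCH
  pos 6: 'e' -> MATCH
  pos 7: 'a' -> MATCH
Total matches: 5

5


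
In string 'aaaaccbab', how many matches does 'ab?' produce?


Pattern 'ab?' matches 'a' optionally followed by 'b'.
String: 'aaaaccbab'
Scanning left to right for 'a' then checking next char:
  Match 1: 'a' (a not followed by b)
  Match 2: 'a' (a not followed by b)
  Match 3: 'a' (a not followed by b)
  Match 4: 'a' (a not followed by b)
  Match 5: 'ab' (a followed by b)
Total matches: 5

5


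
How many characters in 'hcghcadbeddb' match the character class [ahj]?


Character class [ahj] matches any of: {a, h, j}
Scanning string 'hcghcadbeddb' character by character:
  pos 0: 'h' -> MATCH
  pos 1: 'c' -> no
  pos 2: 'g' -> no
  pos 3: 'h' -> MATCH
  pos 4: 'c' -> no
  pos 5: 'a' -> MATCH
  pos 6: 'd' -> no
  pos 7: 'b' -> no
  pos 8: 'e' -> no
  pos 9: 'd' -> no
  pos 10: 'd' -> no
  pos 11: 'b' -> no
Total matches: 3

3


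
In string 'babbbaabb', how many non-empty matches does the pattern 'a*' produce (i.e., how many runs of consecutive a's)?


Pattern 'a*' matches zero or more a's. We want non-empty runs of consecutive a's.
String: 'babbbaabb'
Walking through the string to find runs of a's:
  Run 1: positions 1-1 -> 'a'
  Run 2: positions 5-6 -> 'aa'
Non-empty runs found: ['a', 'aa']
Count: 2

2


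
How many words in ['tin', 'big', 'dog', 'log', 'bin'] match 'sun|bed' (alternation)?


Alternation 'sun|bed' matches either 'sun' or 'bed'.
Checking each word:
  'tin' -> no
  'big' -> no
  'dog' -> no
  'log' -> no
  'bin' -> no
Matches: []
Count: 0

0


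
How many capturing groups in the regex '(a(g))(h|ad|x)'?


To count capturing groups, count each '(' that starts a group.
Pattern: '(a(g))(h|ad|x)'
Walking through the pattern:
  Position 0: '(' -> group #1
  Position 2: '(' -> group #2
  Position 6: '(' -> group #3
Total capturing groups: 3

3


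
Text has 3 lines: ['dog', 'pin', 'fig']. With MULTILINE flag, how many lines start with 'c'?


With MULTILINE flag, ^ matches the start of each line.
Lines: ['dog', 'pin', 'fig']
Checking which lines start with 'c':
  Line 1: 'dog' -> no
  Line 2: 'pin' -> no
  Line 3: 'fig' -> no
Matching lines: []
Count: 0

0


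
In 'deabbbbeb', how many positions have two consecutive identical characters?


Looking for consecutive identical characters in 'deabbbbeb':
  pos 0-1: 'd' vs 'e' -> different
  pos 1-2: 'e' vs 'a' -> different
  pos 2-3: 'a' vs 'b' -> different
  pos 3-4: 'b' vs 'b' -> MATCH ('bb')
  pos 4-5: 'b' vs 'b' -> MATCH ('bb')
  pos 5-6: 'b' vs 'b' -> MATCH ('bb')
  pos 6-7: 'b' vs 'e' -> different
  pos 7-8: 'e' vs 'b' -> different
Consecutive identical pairs: ['bb', 'bb', 'bb']
Count: 3

3


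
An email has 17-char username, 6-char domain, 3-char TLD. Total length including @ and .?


An email address has format: username@domain.tld
Username length: 17
'@' character: 1
Domain length: 6
'.' character: 1
TLD length: 3
Total = 17 + 1 + 6 + 1 + 3 = 28

28


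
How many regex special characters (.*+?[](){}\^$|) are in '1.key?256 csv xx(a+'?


Regex special characters are: . * + ? [ ] ( ) { } \ ^ $ |
Scanning '1.key?256 csv xx(a+':
  pos 1: '.' -> SPECIAL
  pos 5: '?' -> SPECIAL
  pos 16: '(' -> SPECIAL
  pos 18: '+' -> SPECIAL
Special chars found: ['.', '?', '(', '+']
Total: 4

4


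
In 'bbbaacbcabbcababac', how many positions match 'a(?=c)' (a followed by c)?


Lookahead 'a(?=c)' matches 'a' only when followed by 'c'.
String: 'bbbaacbcabbcababac'
Checking each position where char is 'a':
  pos 3: 'a' -> no (next='a')
  pos 4: 'a' -> MATCH (next='c')
  pos 8: 'a' -> no (next='b')
  pos 12: 'a' -> no (next='b')
  pos 14: 'a' -> no (next='b')
  pos 16: 'a' -> MATCH (next='c')
Matching positions: [4, 16]
Count: 2

2


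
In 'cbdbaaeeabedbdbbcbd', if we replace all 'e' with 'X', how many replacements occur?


re.sub('e', 'X', text) replaces every occurrence of 'e' with 'X'.
Text: 'cbdbaaeeabedbdbbcbd'
Scanning for 'e':
  pos 6: 'e' -> replacement #1
  pos 7: 'e' -> replacement #2
  pos 10: 'e' -> replacement #3
Total replacements: 3

3


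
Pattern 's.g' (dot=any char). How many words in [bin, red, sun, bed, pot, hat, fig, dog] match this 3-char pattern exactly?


Pattern 's.g' means: starts with 's', any single char, ends with 'g'.
Checking each word (must be exactly 3 chars):
  'bin' (len=3): no
  'red' (len=3): no
  'sun' (len=3): no
  'bed' (len=3): no
  'pot' (len=3): no
  'hat' (len=3): no
  'fig' (len=3): no
  'dog' (len=3): no
Matching words: []
Total: 0

0


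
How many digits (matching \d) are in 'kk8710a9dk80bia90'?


\d matches any digit 0-9.
Scanning 'kk8710a9dk80bia90':
  pos 2: '8' -> DIGIT
  pos 3: '7' -> DIGIT
  pos 4: '1' -> DIGIT
  pos 5: '0' -> DIGIT
  pos 7: '9' -> DIGIT
  pos 10: '8' -> DIGIT
  pos 11: '0' -> DIGIT
  pos 15: '9' -> DIGIT
  pos 16: '0' -> DIGIT
Digits found: ['8', '7', '1', '0', '9', '8', '0', '9', '0']
Total: 9

9


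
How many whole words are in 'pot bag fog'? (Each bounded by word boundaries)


Word boundaries (\b) mark the start/end of each word.
Text: 'pot bag fog'
Splitting by whitespace:
  Word 1: 'pot'
  Word 2: 'bag'
  Word 3: 'fog'
Total whole words: 3

3


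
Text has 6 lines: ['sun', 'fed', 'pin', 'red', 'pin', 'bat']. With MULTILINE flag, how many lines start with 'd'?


With MULTILINE flag, ^ matches the start of each line.
Lines: ['sun', 'fed', 'pin', 'red', 'pin', 'bat']
Checking which lines start with 'd':
  Line 1: 'sun' -> no
  Line 2: 'fed' -> no
  Line 3: 'pin' -> no
  Line 4: 'red' -> no
  Line 5: 'pin' -> no
  Line 6: 'bat' -> no
Matching lines: []
Count: 0

0


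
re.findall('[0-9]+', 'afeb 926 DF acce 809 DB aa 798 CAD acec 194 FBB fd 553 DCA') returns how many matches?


Pattern '[0-9]+' finds one or more digits.
Text: 'afeb 926 DF acce 809 DB aa 798 CAD acec 194 FBB fd 553 DCA'
Scanning for matches:
  Match 1: '926'
  Match 2: '809'
  Match 3: '798'
  Match 4: '194'
  Match 5: '553'
Total matches: 5

5


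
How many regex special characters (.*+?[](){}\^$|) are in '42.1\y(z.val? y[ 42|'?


Regex special characters are: . * + ? [ ] ( ) { } \ ^ $ |
Scanning '42.1\y(z.val? y[ 42|':
  pos 2: '.' -> SPECIAL
  pos 4: '\' -> SPECIAL
  pos 6: '(' -> SPECIAL
  pos 8: '.' -> SPECIAL
  pos 12: '?' -> SPECIAL
  pos 15: '[' -> SPECIAL
  pos 19: '|' -> SPECIAL
Special chars found: ['.', '\\', '(', '.', '?', '[', '|']
Total: 7

7


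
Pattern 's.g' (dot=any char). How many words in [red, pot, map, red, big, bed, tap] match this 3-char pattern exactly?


Pattern 's.g' means: starts with 's', any single char, ends with 'g'.
Checking each word (must be exactly 3 chars):
  'red' (len=3): no
  'pot' (len=3): no
  'map' (len=3): no
  'red' (len=3): no
  'big' (len=3): no
  'bed' (len=3): no
  'tap' (len=3): no
Matching words: []
Total: 0

0


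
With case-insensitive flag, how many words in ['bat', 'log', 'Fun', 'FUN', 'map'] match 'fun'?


Case-insensitive matching: compare each word's lowercase form to 'fun'.
  'bat' -> lower='bat' -> no
  'log' -> lower='log' -> no
  'Fun' -> lower='fun' -> MATCH
  'FUN' -> lower='fun' -> MATCH
  'map' -> lower='map' -> no
Matches: ['Fun', 'FUN']
Count: 2

2


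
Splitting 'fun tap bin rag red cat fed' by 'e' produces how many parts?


Splitting by 'e' breaks the string at each occurrence of the separator.
Text: 'fun tap bin rag red cat fed'
Parts after split:
  Part 1: 'fun tap bin rag r'
  Part 2: 'd cat f'
  Part 3: 'd'
Total parts: 3

3


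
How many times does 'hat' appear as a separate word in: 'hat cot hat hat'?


Scanning each word for exact match 'hat':
  Word 1: 'hat' -> MATCH
  Word 2: 'cot' -> no
  Word 3: 'hat' -> MATCH
  Word 4: 'hat' -> MATCH
Total matches: 3

3


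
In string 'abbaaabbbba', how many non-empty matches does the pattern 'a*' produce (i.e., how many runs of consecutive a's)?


Pattern 'a*' matches zero or more a's. We want non-empty runs of consecutive a's.
String: 'abbaaabbbba'
Walking through the string to find runs of a's:
  Run 1: positions 0-0 -> 'a'
  Run 2: positions 3-5 -> 'aaa'
  Run 3: positions 10-10 -> 'a'
Non-empty runs found: ['a', 'aaa', 'a']
Count: 3

3


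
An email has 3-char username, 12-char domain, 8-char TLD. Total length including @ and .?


An email address has format: username@domain.tld
Username length: 3
'@' character: 1
Domain length: 12
'.' character: 1
TLD length: 8
Total = 3 + 1 + 12 + 1 + 8 = 25

25


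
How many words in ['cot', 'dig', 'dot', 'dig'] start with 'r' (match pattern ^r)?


Pattern ^r anchors to start of word. Check which words begin with 'r':
  'cot' -> no
  'dig' -> no
  'dot' -> no
  'dig' -> no
Matching words: []
Count: 0

0


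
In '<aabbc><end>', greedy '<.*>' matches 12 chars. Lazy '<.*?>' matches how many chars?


Greedy '<.*>' tries to match as MUCH as possible.
Lazy '<.*?>' tries to match as LITTLE as possible.

String: '<aabbc><end>'
Greedy '<.*>' starts at first '<' and extends to the LAST '>': '<aabbc><end>' (12 chars)
Lazy '<.*?>' starts at first '<' and stops at the FIRST '>': '<aabbc>' (7 chars)

7


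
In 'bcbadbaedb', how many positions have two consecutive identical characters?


Looking for consecutive identical characters in 'bcbadbaedb':
  pos 0-1: 'b' vs 'c' -> different
  pos 1-2: 'c' vs 'b' -> different
  pos 2-3: 'b' vs 'a' -> different
  pos 3-4: 'a' vs 'd' -> different
  pos 4-5: 'd' vs 'b' -> different
  pos 5-6: 'b' vs 'a' -> different
  pos 6-7: 'a' vs 'e' -> different
  pos 7-8: 'e' vs 'd' -> different
  pos 8-9: 'd' vs 'b' -> different
Consecutive identical pairs: []
Count: 0

0


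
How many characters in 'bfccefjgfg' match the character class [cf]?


Character class [cf] matches any of: {c, f}
Scanning string 'bfccefjgfg' character by character:
  pos 0: 'b' -> no
  pos 1: 'f' -> MATCH
  pos 2: 'c' -> MATCH
  pos 3: 'c' -> MATCH
  pos 4: 'e' -> no
  pos 5: 'f' -> MATCH
  pos 6: 'j' -> no
  pos 7: 'g' -> no
  pos 8: 'f' -> MATCH
  pos 9: 'g' -> no
Total matches: 5

5


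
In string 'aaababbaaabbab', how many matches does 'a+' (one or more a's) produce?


Pattern 'a+' matches one or more consecutive a's.
String: 'aaababbaaabbab'
Scanning for runs of a:
  Match 1: 'aaa' (length 3)
  Match 2: 'a' (length 1)
  Match 3: 'aaa' (length 3)
  Match 4: 'a' (length 1)
Total matches: 4

4


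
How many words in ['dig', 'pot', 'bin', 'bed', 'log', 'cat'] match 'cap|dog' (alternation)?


Alternation 'cap|dog' matches either 'cap' or 'dog'.
Checking each word:
  'dig' -> no
  'pot' -> no
  'bin' -> no
  'bed' -> no
  'log' -> no
  'cat' -> no
Matches: []
Count: 0

0


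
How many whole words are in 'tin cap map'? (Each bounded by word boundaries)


Word boundaries (\b) mark the start/end of each word.
Text: 'tin cap map'
Splitting by whitespace:
  Word 1: 'tin'
  Word 2: 'cap'
  Word 3: 'map'
Total whole words: 3

3


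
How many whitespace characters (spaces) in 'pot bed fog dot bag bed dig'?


\s matches whitespace characters (spaces, tabs, etc.).
Text: 'pot bed fog dot bag bed dig'
This text has 7 words separated by spaces.
Number of spaces = number of words - 1 = 7 - 1 = 6

6


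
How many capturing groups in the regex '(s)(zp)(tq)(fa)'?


To count capturing groups, count each '(' that starts a group.
Pattern: '(s)(zp)(tq)(fa)'
Walking through the pattern:
  Position 0: '(' -> group #1
  Position 3: '(' -> group #2
  Position 7: '(' -> group #3
  Position 11: '(' -> group #4
Total capturing groups: 4

4


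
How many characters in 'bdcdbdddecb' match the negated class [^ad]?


Negated class [^ad] matches any char NOT in {a, d}
Scanning 'bdcdbdddecb':
  pos 0: 'b' -> MATCH
  pos 1: 'd' -> no (excluded)
  pos 2: 'c' -> MATCH
  pos 3: 'd' -> no (excluded)
  pos 4: 'b' -> MATCH
  pos 5: 'd' -> no (excluded)
  pos 6: 'd' -> no (excluded)
  pos 7: 'd' -> no (excluded)
  pos 8: 'e' -> MATCH
  pos 9: 'c' -> MATCH
  pos 10: 'b' -> MATCH
Total matches: 6

6


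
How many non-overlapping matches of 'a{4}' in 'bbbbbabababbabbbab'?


Pattern 'a{4}' matches exactly 4 consecutive a's (greedy, non-overlapping).
String: 'bbbbbabababbabbbab'
Scanning for runs of a's:
  Run at pos 5: 'a' (length 1) -> 0 match(es)
  Run at pos 7: 'a' (length 1) -> 0 match(es)
  Run at pos 9: 'a' (length 1) -> 0 match(es)
  Run at pos 12: 'a' (length 1) -> 0 match(es)
  Run at pos 16: 'a' (length 1) -> 0 match(es)
Matches found: []
Total: 0

0


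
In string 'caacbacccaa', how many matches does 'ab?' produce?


Pattern 'ab?' matches 'a' optionally followed by 'b'.
String: 'caacbacccaa'
Scanning left to right for 'a' then checking next char:
  Match 1: 'a' (a not followed by b)
  Match 2: 'a' (a not followed by b)
  Match 3: 'a' (a not followed by b)
  Match 4: 'a' (a not followed by b)
  Match 5: 'a' (a not followed by b)
Total matches: 5

5


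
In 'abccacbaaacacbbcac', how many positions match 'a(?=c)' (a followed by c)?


Lookahead 'a(?=c)' matches 'a' only when followed by 'c'.
String: 'abccacbaaacacbbcac'
Checking each position where char is 'a':
  pos 0: 'a' -> no (next='b')
  pos 4: 'a' -> MATCH (next='c')
  pos 7: 'a' -> no (next='a')
  pos 8: 'a' -> no (next='a')
  pos 9: 'a' -> MATCH (next='c')
  pos 11: 'a' -> MATCH (next='c')
  pos 16: 'a' -> MATCH (next='c')
Matching positions: [4, 9, 11, 16]
Count: 4

4


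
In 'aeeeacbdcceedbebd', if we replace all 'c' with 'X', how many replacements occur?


re.sub('c', 'X', text) replaces every occurrence of 'c' with 'X'.
Text: 'aeeeacbdcceedbebd'
Scanning for 'c':
  pos 5: 'c' -> replacement #1
  pos 8: 'c' -> replacement #2
  pos 9: 'c' -> replacement #3
Total replacements: 3

3


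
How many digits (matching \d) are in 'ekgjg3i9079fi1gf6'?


\d matches any digit 0-9.
Scanning 'ekgjg3i9079fi1gf6':
  pos 5: '3' -> DIGIT
  pos 7: '9' -> DIGIT
  pos 8: '0' -> DIGIT
  pos 9: '7' -> DIGIT
  pos 10: '9' -> DIGIT
  pos 13: '1' -> DIGIT
  pos 16: '6' -> DIGIT
Digits found: ['3', '9', '0', '7', '9', '1', '6']
Total: 7

7


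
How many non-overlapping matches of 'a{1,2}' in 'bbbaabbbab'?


Pattern 'a{1,2}' matches between 1 and 2 consecutive a's (greedy).
String: 'bbbaabbbab'
Finding runs of a's and applying greedy matching:
  Run at pos 3: 'aa' (length 2)
  Run at pos 8: 'a' (length 1)
Matches: ['aa', 'a']
Count: 2

2


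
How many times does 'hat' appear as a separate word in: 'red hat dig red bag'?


Scanning each word for exact match 'hat':
  Word 1: 'red' -> no
  Word 2: 'hat' -> MATCH
  Word 3: 'dig' -> no
  Word 4: 'red' -> no
  Word 5: 'bag' -> no
Total matches: 1

1


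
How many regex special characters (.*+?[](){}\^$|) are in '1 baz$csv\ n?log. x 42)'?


Regex special characters are: . * + ? [ ] ( ) { } \ ^ $ |
Scanning '1 baz$csv\ n?log. x 42)':
  pos 5: '$' -> SPECIAL
  pos 9: '\' -> SPECIAL
  pos 12: '?' -> SPECIAL
  pos 16: '.' -> SPECIAL
  pos 22: ')' -> SPECIAL
Special chars found: ['$', '\\', '?', '.', ')']
Total: 5

5


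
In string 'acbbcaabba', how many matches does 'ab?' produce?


Pattern 'ab?' matches 'a' optionally followed by 'b'.
String: 'acbbcaabba'
Scanning left to right for 'a' then checking next char:
  Match 1: 'a' (a not followed by b)
  Match 2: 'a' (a not followed by b)
  Match 3: 'ab' (a followed by b)
  Match 4: 'a' (a not followed by b)
Total matches: 4

4


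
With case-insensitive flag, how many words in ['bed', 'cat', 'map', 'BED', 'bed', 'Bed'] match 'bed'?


Case-insensitive matching: compare each word's lowercase form to 'bed'.
  'bed' -> lower='bed' -> MATCH
  'cat' -> lower='cat' -> no
  'map' -> lower='map' -> no
  'BED' -> lower='bed' -> MATCH
  'bed' -> lower='bed' -> MATCH
  'Bed' -> lower='bed' -> MATCH
Matches: ['bed', 'BED', 'bed', 'Bed']
Count: 4

4


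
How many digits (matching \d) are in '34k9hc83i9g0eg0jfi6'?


\d matches any digit 0-9.
Scanning '34k9hc83i9g0eg0jfi6':
  pos 0: '3' -> DIGIT
  pos 1: '4' -> DIGIT
  pos 3: '9' -> DIGIT
  pos 6: '8' -> DIGIT
  pos 7: '3' -> DIGIT
  pos 9: '9' -> DIGIT
  pos 11: '0' -> DIGIT
  pos 14: '0' -> DIGIT
  pos 18: '6' -> DIGIT
Digits found: ['3', '4', '9', '8', '3', '9', '0', '0', '6']
Total: 9

9


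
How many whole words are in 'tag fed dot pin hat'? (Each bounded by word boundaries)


Word boundaries (\b) mark the start/end of each word.
Text: 'tag fed dot pin hat'
Splitting by whitespace:
  Word 1: 'tag'
  Word 2: 'fed'
  Word 3: 'dot'
  Word 4: 'pin'
  Word 5: 'hat'
Total whole words: 5

5


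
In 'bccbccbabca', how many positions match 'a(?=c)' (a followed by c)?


Lookahead 'a(?=c)' matches 'a' only when followed by 'c'.
String: 'bccbccbabca'
Checking each position where char is 'a':
  pos 7: 'a' -> no (next='b')
Matching positions: []
Count: 0

0


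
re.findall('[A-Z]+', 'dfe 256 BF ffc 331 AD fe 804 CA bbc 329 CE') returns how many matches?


Pattern '[A-Z]+' finds one or more uppercase letters.
Text: 'dfe 256 BF ffc 331 AD fe 804 CA bbc 329 CE'
Scanning for matches:
  Match 1: 'BF'
  Match 2: 'AD'
  Match 3: 'CA'
  Match 4: 'CE'
Total matches: 4

4


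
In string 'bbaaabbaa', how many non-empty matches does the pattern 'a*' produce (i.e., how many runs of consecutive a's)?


Pattern 'a*' matches zero or more a's. We want non-empty runs of consecutive a's.
String: 'bbaaabbaa'
Walking through the string to find runs of a's:
  Run 1: positions 2-4 -> 'aaa'
  Run 2: positions 7-8 -> 'aa'
Non-empty runs found: ['aaa', 'aa']
Count: 2

2


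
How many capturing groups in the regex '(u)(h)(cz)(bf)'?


To count capturing groups, count each '(' that starts a group.
Pattern: '(u)(h)(cz)(bf)'
Walking through the pattern:
  Position 0: '(' -> group #1
  Position 3: '(' -> group #2
  Position 6: '(' -> group #3
  Position 10: '(' -> group #4
Total capturing groups: 4

4


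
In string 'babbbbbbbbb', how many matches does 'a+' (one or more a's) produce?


Pattern 'a+' matches one or more consecutive a's.
String: 'babbbbbbbbb'
Scanning for runs of a:
  Match 1: 'a' (length 1)
Total matches: 1

1


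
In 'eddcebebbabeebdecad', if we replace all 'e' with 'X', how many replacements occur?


re.sub('e', 'X', text) replaces every occurrence of 'e' with 'X'.
Text: 'eddcebebbabeebdecad'
Scanning for 'e':
  pos 0: 'e' -> replacement #1
  pos 4: 'e' -> replacement #2
  pos 6: 'e' -> replacement #3
  pos 11: 'e' -> replacement #4
  pos 12: 'e' -> replacement #5
  pos 15: 'e' -> replacement #6
Total replacements: 6

6


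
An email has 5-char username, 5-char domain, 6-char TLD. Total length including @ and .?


An email address has format: username@domain.tld
Username length: 5
'@' character: 1
Domain length: 5
'.' character: 1
TLD length: 6
Total = 5 + 1 + 5 + 1 + 6 = 18

18


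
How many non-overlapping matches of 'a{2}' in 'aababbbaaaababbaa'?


Pattern 'a{2}' matches exactly 2 consecutive a's (greedy, non-overlapping).
String: 'aababbbaaaababbaa'
Scanning for runs of a's:
  Run at pos 0: 'aa' (length 2) -> 1 match(es)
  Run at pos 3: 'a' (length 1) -> 0 match(es)
  Run at pos 7: 'aaaa' (length 4) -> 2 match(es)
  Run at pos 12: 'a' (length 1) -> 0 match(es)
  Run at pos 15: 'aa' (length 2) -> 1 match(es)
Matches found: ['aa', 'aa', 'aa', 'aa']
Total: 4

4


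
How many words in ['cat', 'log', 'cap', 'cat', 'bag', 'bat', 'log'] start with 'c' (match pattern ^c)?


Pattern ^c anchors to start of word. Check which words begin with 'c':
  'cat' -> MATCH (starts with 'c')
  'log' -> no
  'cap' -> MATCH (starts with 'c')
  'cat' -> MATCH (starts with 'c')
  'bag' -> no
  'bat' -> no
  'log' -> no
Matching words: ['cat', 'cap', 'cat']
Count: 3

3


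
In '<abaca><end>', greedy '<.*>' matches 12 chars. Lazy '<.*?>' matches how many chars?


Greedy '<.*>' tries to match as MUCH as possible.
Lazy '<.*?>' tries to match as LITTLE as possible.

String: '<abaca><end>'
Greedy '<.*>' starts at first '<' and extends to the LAST '>': '<abaca><end>' (12 chars)
Lazy '<.*?>' starts at first '<' and stops at the FIRST '>': '<abaca>' (7 chars)

7


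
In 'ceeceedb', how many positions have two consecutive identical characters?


Looking for consecutive identical characters in 'ceeceedb':
  pos 0-1: 'c' vs 'e' -> different
  pos 1-2: 'e' vs 'e' -> MATCH ('ee')
  pos 2-3: 'e' vs 'c' -> different
  pos 3-4: 'c' vs 'e' -> different
  pos 4-5: 'e' vs 'e' -> MATCH ('ee')
  pos 5-6: 'e' vs 'd' -> different
  pos 6-7: 'd' vs 'b' -> different
Consecutive identical pairs: ['ee', 'ee']
Count: 2

2


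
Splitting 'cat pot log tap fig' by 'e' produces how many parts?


Splitting by 'e' breaks the string at each occurrence of the separator.
Text: 'cat pot log tap fig'
Parts after split:
  Part 1: 'cat pot log tap fig'
Total parts: 1

1


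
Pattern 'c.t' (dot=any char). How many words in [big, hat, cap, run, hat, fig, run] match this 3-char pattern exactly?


Pattern 'c.t' means: starts with 'c', any single char, ends with 't'.
Checking each word (must be exactly 3 chars):
  'big' (len=3): no
  'hat' (len=3): no
  'cap' (len=3): no
  'run' (len=3): no
  'hat' (len=3): no
  'fig' (len=3): no
  'run' (len=3): no
Matching words: []
Total: 0

0


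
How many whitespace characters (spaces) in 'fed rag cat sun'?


\s matches whitespace characters (spaces, tabs, etc.).
Text: 'fed rag cat sun'
This text has 4 words separated by spaces.
Number of spaces = number of words - 1 = 4 - 1 = 3

3


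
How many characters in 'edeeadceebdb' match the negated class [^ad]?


Negated class [^ad] matches any char NOT in {a, d}
Scanning 'edeeadceebdb':
  pos 0: 'e' -> MATCH
  pos 1: 'd' -> no (excluded)
  pos 2: 'e' -> MATCH
  pos 3: 'e' -> MATCH
  pos 4: 'a' -> no (excluded)
  pos 5: 'd' -> no (excluded)
  pos 6: 'c' -> MATCH
  pos 7: 'e' -> MATCH
  pos 8: 'e' -> MATCH
  pos 9: 'b' -> MATCH
  pos 10: 'd' -> no (excluded)
  pos 11: 'b' -> MATCH
Total matches: 8

8


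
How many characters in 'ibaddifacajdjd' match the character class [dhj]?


Character class [dhj] matches any of: {d, h, j}
Scanning string 'ibaddifacajdjd' character by character:
  pos 0: 'i' -> no
  pos 1: 'b' -> no
  pos 2: 'a' -> no
  pos 3: 'd' -> MATCH
  pos 4: 'd' -> MATCH
  pos 5: 'i' -> no
  pos 6: 'f' -> no
  pos 7: 'a' -> no
  pos 8: 'c' -> no
  pos 9: 'a' -> no
  pos 10: 'j' -> MATCH
  pos 11: 'd' -> MATCH
  pos 12: 'j' -> MATCH
  pos 13: 'd' -> MATCH
Total matches: 6

6


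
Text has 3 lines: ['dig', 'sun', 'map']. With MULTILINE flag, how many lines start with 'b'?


With MULTILINE flag, ^ matches the start of each line.
Lines: ['dig', 'sun', 'map']
Checking which lines start with 'b':
  Line 1: 'dig' -> no
  Line 2: 'sun' -> no
  Line 3: 'map' -> no
Matching lines: []
Count: 0

0


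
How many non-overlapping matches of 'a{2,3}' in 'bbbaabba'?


Pattern 'a{2,3}' matches between 2 and 3 consecutive a's (greedy).
String: 'bbbaabba'
Finding runs of a's and applying greedy matching:
  Run at pos 3: 'aa' (length 2)
  Run at pos 7: 'a' (length 1)
Matches: ['aa']
Count: 1

1


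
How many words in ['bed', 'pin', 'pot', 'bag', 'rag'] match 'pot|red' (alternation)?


Alternation 'pot|red' matches either 'pot' or 'red'.
Checking each word:
  'bed' -> no
  'pin' -> no
  'pot' -> MATCH
  'bag' -> no
  'rag' -> no
Matches: ['pot']
Count: 1

1


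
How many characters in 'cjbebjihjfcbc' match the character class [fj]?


Character class [fj] matches any of: {f, j}
Scanning string 'cjbebjihjfcbc' character by character:
  pos 0: 'c' -> no
  pos 1: 'j' -> MATCH
  pos 2: 'b' -> no
  pos 3: 'e' -> no
  pos 4: 'b' -> no
  pos 5: 'j' -> MATCH
  pos 6: 'i' -> no
  pos 7: 'h' -> no
  pos 8: 'j' -> MATCH
  pos 9: 'f' -> MATCH
  pos 10: 'c' -> no
  pos 11: 'b' -> no
  pos 12: 'c' -> no
Total matches: 4

4


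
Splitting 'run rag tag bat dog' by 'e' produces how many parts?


Splitting by 'e' breaks the string at each occurrence of the separator.
Text: 'run rag tag bat dog'
Parts after split:
  Part 1: 'run rag tag bat dog'
Total parts: 1

1


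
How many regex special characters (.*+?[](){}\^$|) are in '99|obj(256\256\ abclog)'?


Regex special characters are: . * + ? [ ] ( ) { } \ ^ $ |
Scanning '99|obj(256\256\ abclog)':
  pos 2: '|' -> SPECIAL
  pos 6: '(' -> SPECIAL
  pos 10: '\' -> SPECIAL
  pos 14: '\' -> SPECIAL
  pos 22: ')' -> SPECIAL
Special chars found: ['|', '(', '\\', '\\', ')']
Total: 5

5


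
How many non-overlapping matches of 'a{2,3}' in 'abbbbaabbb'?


Pattern 'a{2,3}' matches between 2 and 3 consecutive a's (greedy).
String: 'abbbbaabbb'
Finding runs of a's and applying greedy matching:
  Run at pos 0: 'a' (length 1)
  Run at pos 5: 'aa' (length 2)
Matches: ['aa']
Count: 1

1


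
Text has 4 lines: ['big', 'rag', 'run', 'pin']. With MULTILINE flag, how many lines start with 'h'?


With MULTILINE flag, ^ matches the start of each line.
Lines: ['big', 'rag', 'run', 'pin']
Checking which lines start with 'h':
  Line 1: 'big' -> no
  Line 2: 'rag' -> no
  Line 3: 'run' -> no
  Line 4: 'pin' -> no
Matching lines: []
Count: 0

0


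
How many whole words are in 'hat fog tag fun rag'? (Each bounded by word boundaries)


Word boundaries (\b) mark the start/end of each word.
Text: 'hat fog tag fun rag'
Splitting by whitespace:
  Word 1: 'hat'
  Word 2: 'fog'
  Word 3: 'tag'
  Word 4: 'fun'
  Word 5: 'rag'
Total whole words: 5

5


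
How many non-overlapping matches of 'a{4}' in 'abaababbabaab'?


Pattern 'a{4}' matches exactly 4 consecutive a's (greedy, non-overlapping).
String: 'abaababbabaab'
Scanning for runs of a's:
  Run at pos 0: 'a' (length 1) -> 0 match(es)
  Run at pos 2: 'aa' (length 2) -> 0 match(es)
  Run at pos 5: 'a' (length 1) -> 0 match(es)
  Run at pos 8: 'a' (length 1) -> 0 match(es)
  Run at pos 10: 'aa' (length 2) -> 0 match(es)
Matches found: []
Total: 0

0


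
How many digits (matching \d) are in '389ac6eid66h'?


\d matches any digit 0-9.
Scanning '389ac6eid66h':
  pos 0: '3' -> DIGIT
  pos 1: '8' -> DIGIT
  pos 2: '9' -> DIGIT
  pos 5: '6' -> DIGIT
  pos 9: '6' -> DIGIT
  pos 10: '6' -> DIGIT
Digits found: ['3', '8', '9', '6', '6', '6']
Total: 6

6


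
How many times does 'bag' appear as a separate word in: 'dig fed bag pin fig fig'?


Scanning each word for exact match 'bag':
  Word 1: 'dig' -> no
  Word 2: 'fed' -> no
  Word 3: 'bag' -> MATCH
  Word 4: 'pin' -> no
  Word 5: 'fig' -> no
  Word 6: 'fig' -> no
Total matches: 1

1


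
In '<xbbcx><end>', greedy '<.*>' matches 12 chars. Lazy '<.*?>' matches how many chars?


Greedy '<.*>' tries to match as MUCH as possible.
Lazy '<.*?>' tries to match as LITTLE as possible.

String: '<xbbcx><end>'
Greedy '<.*>' starts at first '<' and extends to the LAST '>': '<xbbcx><end>' (12 chars)
Lazy '<.*?>' starts at first '<' and stops at the FIRST '>': '<xbbcx>' (7 chars)

7


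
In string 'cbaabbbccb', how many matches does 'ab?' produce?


Pattern 'ab?' matches 'a' optionally followed by 'b'.
String: 'cbaabbbccb'
Scanning left to right for 'a' then checking next char:
  Match 1: 'a' (a not followed by b)
  Match 2: 'ab' (a followed by b)
Total matches: 2

2


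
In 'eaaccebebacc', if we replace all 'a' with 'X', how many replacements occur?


re.sub('a', 'X', text) replaces every occurrence of 'a' with 'X'.
Text: 'eaaccebebacc'
Scanning for 'a':
  pos 1: 'a' -> replacement #1
  pos 2: 'a' -> replacement #2
  pos 9: 'a' -> replacement #3
Total replacements: 3

3


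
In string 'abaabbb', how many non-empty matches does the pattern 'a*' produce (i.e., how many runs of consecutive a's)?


Pattern 'a*' matches zero or more a's. We want non-empty runs of consecutive a's.
String: 'abaabbb'
Walking through the string to find runs of a's:
  Run 1: positions 0-0 -> 'a'
  Run 2: positions 2-3 -> 'aa'
Non-empty runs found: ['a', 'aa']
Count: 2

2


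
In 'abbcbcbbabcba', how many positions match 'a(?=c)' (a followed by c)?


Lookahead 'a(?=c)' matches 'a' only when followed by 'c'.
String: 'abbcbcbbabcba'
Checking each position where char is 'a':
  pos 0: 'a' -> no (next='b')
  pos 8: 'a' -> no (next='b')
Matching positions: []
Count: 0

0


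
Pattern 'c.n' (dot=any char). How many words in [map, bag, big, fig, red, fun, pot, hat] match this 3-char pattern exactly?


Pattern 'c.n' means: starts with 'c', any single char, ends with 'n'.
Checking each word (must be exactly 3 chars):
  'map' (len=3): no
  'bag' (len=3): no
  'big' (len=3): no
  'fig' (len=3): no
  'red' (len=3): no
  'fun' (len=3): no
  'pot' (len=3): no
  'hat' (len=3): no
Matching words: []
Total: 0

0


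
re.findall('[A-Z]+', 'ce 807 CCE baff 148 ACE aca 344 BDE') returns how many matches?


Pattern '[A-Z]+' finds one or more uppercase letters.
Text: 'ce 807 CCE baff 148 ACE aca 344 BDE'
Scanning for matches:
  Match 1: 'CCE'
  Match 2: 'ACE'
  Match 3: 'BDE'
Total matches: 3

3


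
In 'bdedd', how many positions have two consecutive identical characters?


Looking for consecutive identical characters in 'bdedd':
  pos 0-1: 'b' vs 'd' -> different
  pos 1-2: 'd' vs 'e' -> different
  pos 2-3: 'e' vs 'd' -> different
  pos 3-4: 'd' vs 'd' -> MATCH ('dd')
Consecutive identical pairs: ['dd']
Count: 1

1


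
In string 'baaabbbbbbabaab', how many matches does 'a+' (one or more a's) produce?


Pattern 'a+' matches one or more consecutive a's.
String: 'baaabbbbbbabaab'
Scanning for runs of a:
  Match 1: 'aaa' (length 3)
  Match 2: 'a' (length 1)
  Match 3: 'aa' (length 2)
Total matches: 3

3


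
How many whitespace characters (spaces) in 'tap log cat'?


\s matches whitespace characters (spaces, tabs, etc.).
Text: 'tap log cat'
This text has 3 words separated by spaces.
Number of spaces = number of words - 1 = 3 - 1 = 2

2


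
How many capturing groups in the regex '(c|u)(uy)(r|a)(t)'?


To count capturing groups, count each '(' that starts a group.
Pattern: '(c|u)(uy)(r|a)(t)'
Walking through the pattern:
  Position 0: '(' -> group #1
  Position 5: '(' -> group #2
  Position 9: '(' -> group #3
  Position 14: '(' -> group #4
Total capturing groups: 4

4


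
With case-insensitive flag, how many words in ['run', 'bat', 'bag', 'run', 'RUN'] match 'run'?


Case-insensitive matching: compare each word's lowercase form to 'run'.
  'run' -> lower='run' -> MATCH
  'bat' -> lower='bat' -> no
  'bag' -> lower='bag' -> no
  'run' -> lower='run' -> MATCH
  'RUN' -> lower='run' -> MATCH
Matches: ['run', 'run', 'RUN']
Count: 3

3


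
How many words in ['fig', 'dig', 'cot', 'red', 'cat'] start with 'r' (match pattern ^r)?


Pattern ^r anchors to start of word. Check which words begin with 'r':
  'fig' -> no
  'dig' -> no
  'cot' -> no
  'red' -> MATCH (starts with 'r')
  'cat' -> no
Matching words: ['red']
Count: 1

1


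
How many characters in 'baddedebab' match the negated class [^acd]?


Negated class [^acd] matches any char NOT in {a, c, d}
Scanning 'baddedebab':
  pos 0: 'b' -> MATCH
  pos 1: 'a' -> no (excluded)
  pos 2: 'd' -> no (excluded)
  pos 3: 'd' -> no (excluded)
  pos 4: 'e' -> MATCH
  pos 5: 'd' -> no (excluded)
  pos 6: 'e' -> MATCH
  pos 7: 'b' -> MATCH
  pos 8: 'a' -> no (excluded)
  pos 9: 'b' -> MATCH
Total matches: 5

5


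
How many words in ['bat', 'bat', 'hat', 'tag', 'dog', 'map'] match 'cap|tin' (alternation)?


Alternation 'cap|tin' matches either 'cap' or 'tin'.
Checking each word:
  'bat' -> no
  'bat' -> no
  'hat' -> no
  'tag' -> no
  'dog' -> no
  'map' -> no
Matches: []
Count: 0

0


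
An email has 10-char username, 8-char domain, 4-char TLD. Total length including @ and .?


An email address has format: username@domain.tld
Username length: 10
'@' character: 1
Domain length: 8
'.' character: 1
TLD length: 4
Total = 10 + 1 + 8 + 1 + 4 = 24

24


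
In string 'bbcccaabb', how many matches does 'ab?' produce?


Pattern 'ab?' matches 'a' optionally followed by 'b'.
String: 'bbcccaabb'
Scanning left to right for 'a' then checking next char:
  Match 1: 'a' (a not followed by b)
  Match 2: 'ab' (a followed by b)
Total matches: 2

2


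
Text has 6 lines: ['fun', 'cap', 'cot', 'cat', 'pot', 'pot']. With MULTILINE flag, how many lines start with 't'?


With MULTILINE flag, ^ matches the start of each line.
Lines: ['fun', 'cap', 'cot', 'cat', 'pot', 'pot']
Checking which lines start with 't':
  Line 1: 'fun' -> no
  Line 2: 'cap' -> no
  Line 3: 'cot' -> no
  Line 4: 'cat' -> no
  Line 5: 'pot' -> no
  Line 6: 'pot' -> no
Matching lines: []
Count: 0

0


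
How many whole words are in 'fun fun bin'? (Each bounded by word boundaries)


Word boundaries (\b) mark the start/end of each word.
Text: 'fun fun bin'
Splitting by whitespace:
  Word 1: 'fun'
  Word 2: 'fun'
  Word 3: 'bin'
Total whole words: 3

3


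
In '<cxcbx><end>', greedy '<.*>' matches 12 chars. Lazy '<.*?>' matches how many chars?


Greedy '<.*>' tries to match as MUCH as possible.
Lazy '<.*?>' tries to match as LITTLE as possible.

String: '<cxcbx><end>'
Greedy '<.*>' starts at first '<' and extends to the LAST '>': '<cxcbx><end>' (12 chars)
Lazy '<.*?>' starts at first '<' and stops at the FIRST '>': '<cxcbx>' (7 chars)

7


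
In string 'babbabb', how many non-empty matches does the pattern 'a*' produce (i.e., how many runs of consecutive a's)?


Pattern 'a*' matches zero or more a's. We want non-empty runs of consecutive a's.
String: 'babbabb'
Walking through the string to find runs of a's:
  Run 1: positions 1-1 -> 'a'
  Run 2: positions 4-4 -> 'a'
Non-empty runs found: ['a', 'a']
Count: 2

2


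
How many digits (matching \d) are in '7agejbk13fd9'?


\d matches any digit 0-9.
Scanning '7agejbk13fd9':
  pos 0: '7' -> DIGIT
  pos 7: '1' -> DIGIT
  pos 8: '3' -> DIGIT
  pos 11: '9' -> DIGIT
Digits found: ['7', '1', '3', '9']
Total: 4

4


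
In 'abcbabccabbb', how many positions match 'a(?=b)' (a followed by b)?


Lookahead 'a(?=b)' matches 'a' only when followed by 'b'.
String: 'abcbabccabbb'
Checking each position where char is 'a':
  pos 0: 'a' -> MATCH (next='b')
  pos 4: 'a' -> MATCH (next='b')
  pos 8: 'a' -> MATCH (next='b')
Matching positions: [0, 4, 8]
Count: 3

3


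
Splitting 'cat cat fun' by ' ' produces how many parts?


Splitting by ' ' breaks the string at each occurrence of the separator.
Text: 'cat cat fun'
Parts after split:
  Part 1: 'cat'
  Part 2: 'cat'
  Part 3: 'fun'
Total parts: 3

3


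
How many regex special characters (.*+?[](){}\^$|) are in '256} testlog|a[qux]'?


Regex special characters are: . * + ? [ ] ( ) { } \ ^ $ |
Scanning '256} testlog|a[qux]':
  pos 3: '}' -> SPECIAL
  pos 12: '|' -> SPECIAL
  pos 14: '[' -> SPECIAL
  pos 18: ']' -> SPECIAL
Special chars found: ['}', '|', '[', ']']
Total: 4

4


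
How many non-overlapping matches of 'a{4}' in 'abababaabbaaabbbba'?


Pattern 'a{4}' matches exactly 4 consecutive a's (greedy, non-overlapping).
String: 'abababaabbaaabbbba'
Scanning for runs of a's:
  Run at pos 0: 'a' (length 1) -> 0 match(es)
  Run at pos 2: 'a' (length 1) -> 0 match(es)
  Run at pos 4: 'a' (length 1) -> 0 match(es)
  Run at pos 6: 'aa' (length 2) -> 0 match(es)
  Run at pos 10: 'aaa' (length 3) -> 0 match(es)
  Run at pos 17: 'a' (length 1) -> 0 match(es)
Matches found: []
Total: 0

0


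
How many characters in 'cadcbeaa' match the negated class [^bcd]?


Negated class [^bcd] matches any char NOT in {b, c, d}
Scanning 'cadcbeaa':
  pos 0: 'c' -> no (excluded)
  pos 1: 'a' -> MATCH
  pos 2: 'd' -> no (excluded)
  pos 3: 'c' -> no (excluded)
  pos 4: 'b' -> no (excluded)
  pos 5: 'e' -> MATCH
  pos 6: 'a' -> MATCH
  pos 7: 'a' -> MATCH
Total matches: 4

4


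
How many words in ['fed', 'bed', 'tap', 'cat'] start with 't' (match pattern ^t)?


Pattern ^t anchors to start of word. Check which words begin with 't':
  'fed' -> no
  'bed' -> no
  'tap' -> MATCH (starts with 't')
  'cat' -> no
Matching words: ['tap']
Count: 1

1


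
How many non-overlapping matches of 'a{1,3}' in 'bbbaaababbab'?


Pattern 'a{1,3}' matches between 1 and 3 consecutive a's (greedy).
String: 'bbbaaababbab'
Finding runs of a's and applying greedy matching:
  Run at pos 3: 'aaa' (length 3)
  Run at pos 7: 'a' (length 1)
  Run at pos 10: 'a' (length 1)
Matches: ['aaa', 'a', 'a']
Count: 3

3


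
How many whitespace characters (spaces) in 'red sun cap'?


\s matches whitespace characters (spaces, tabs, etc.).
Text: 'red sun cap'
This text has 3 words separated by spaces.
Number of spaces = number of words - 1 = 3 - 1 = 2

2


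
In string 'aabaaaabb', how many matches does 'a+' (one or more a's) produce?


Pattern 'a+' matches one or more consecutive a's.
String: 'aabaaaabb'
Scanning for runs of a:
  Match 1: 'aa' (length 2)
  Match 2: 'aaaa' (length 4)
Total matches: 2

2


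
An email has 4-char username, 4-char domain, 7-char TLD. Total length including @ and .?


An email address has format: username@domain.tld
Username length: 4
'@' character: 1
Domain length: 4
'.' character: 1
TLD length: 7
Total = 4 + 1 + 4 + 1 + 7 = 17

17


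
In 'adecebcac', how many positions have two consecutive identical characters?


Looking for consecutive identical characters in 'adecebcac':
  pos 0-1: 'a' vs 'd' -> different
  pos 1-2: 'd' vs 'e' -> different
  pos 2-3: 'e' vs 'c' -> different
  pos 3-4: 'c' vs 'e' -> different
  pos 4-5: 'e' vs 'b' -> different
  pos 5-6: 'b' vs 'c' -> different
  pos 6-7: 'c' vs 'a' -> different
  pos 7-8: 'a' vs 'c' -> different
Consecutive identical pairs: []
Count: 0

0


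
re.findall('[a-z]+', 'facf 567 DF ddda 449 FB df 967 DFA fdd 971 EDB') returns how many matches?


Pattern '[a-z]+' finds one or more lowercase letters.
Text: 'facf 567 DF ddda 449 FB df 967 DFA fdd 971 EDB'
Scanning for matches:
  Match 1: 'facf'
  Match 2: 'ddda'
  Match 3: 'df'
  Match 4: 'fdd'
Total matches: 4

4


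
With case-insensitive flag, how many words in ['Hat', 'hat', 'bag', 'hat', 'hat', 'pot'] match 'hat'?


Case-insensitive matching: compare each word's lowercase form to 'hat'.
  'Hat' -> lower='hat' -> MATCH
  'hat' -> lower='hat' -> MATCH
  'bag' -> lower='bag' -> no
  'hat' -> lower='hat' -> MATCH
  'hat' -> lower='hat' -> MATCH
  'pot' -> lower='pot' -> no
Matches: ['Hat', 'hat', 'hat', 'hat']
Count: 4

4


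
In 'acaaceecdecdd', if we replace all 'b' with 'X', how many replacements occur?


re.sub('b', 'X', text) replaces every occurrence of 'b' with 'X'.
Text: 'acaaceecdecdd'
Scanning for 'b':
Total replacements: 0

0


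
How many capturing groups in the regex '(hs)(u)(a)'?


To count capturing groups, count each '(' that starts a group.
Pattern: '(hs)(u)(a)'
Walking through the pattern:
  Position 0: '(' -> group #1
  Position 4: '(' -> group #2
  Position 7: '(' -> group #3
Total capturing groups: 3

3


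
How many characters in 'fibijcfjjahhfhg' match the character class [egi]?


Character class [egi] matches any of: {e, g, i}
Scanning string 'fibijcfjjahhfhg' character by character:
  pos 0: 'f' -> no
  pos 1: 'i' -> MATCH
  pos 2: 'b' -> no
  pos 3: 'i' -> MATCH
  pos 4: 'j' -> no
  pos 5: 'c' -> no
  pos 6: 'f' -> no
  pos 7: 'j' -> no
  pos 8: 'j' -> no
  pos 9: 'a' -> no
  pos 10: 'h' -> no
  pos 11: 'h' -> no
  pos 12: 'f' -> no
  pos 13: 'h' -> no
  pos 14: 'g' -> MATCH
Total matches: 3

3


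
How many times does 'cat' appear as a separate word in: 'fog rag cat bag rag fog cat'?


Scanning each word for exact match 'cat':
  Word 1: 'fog' -> no
  Word 2: 'rag' -> no
  Word 3: 'cat' -> MATCH
  Word 4: 'bag' -> no
  Word 5: 'rag' -> no
  Word 6: 'fog' -> no
  Word 7: 'cat' -> MATCH
Total matches: 2

2
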